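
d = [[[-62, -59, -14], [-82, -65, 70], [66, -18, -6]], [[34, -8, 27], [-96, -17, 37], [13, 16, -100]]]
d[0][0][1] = -59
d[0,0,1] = -59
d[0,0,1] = -59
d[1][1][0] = -96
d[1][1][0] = -96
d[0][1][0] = -82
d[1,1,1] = -17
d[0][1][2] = 70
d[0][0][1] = -59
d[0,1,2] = 70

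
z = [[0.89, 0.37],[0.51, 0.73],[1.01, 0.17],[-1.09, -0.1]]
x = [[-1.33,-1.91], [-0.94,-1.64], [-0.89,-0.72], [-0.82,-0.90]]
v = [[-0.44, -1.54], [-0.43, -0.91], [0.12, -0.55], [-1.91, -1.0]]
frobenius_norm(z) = 1.99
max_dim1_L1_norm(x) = 3.24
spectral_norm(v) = 2.68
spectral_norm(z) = 1.90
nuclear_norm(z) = 2.51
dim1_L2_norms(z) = [0.96, 0.89, 1.02, 1.09]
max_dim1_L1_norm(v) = 2.91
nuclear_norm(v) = 3.84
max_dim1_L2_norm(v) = 2.16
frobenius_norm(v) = 2.92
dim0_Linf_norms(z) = [1.09, 0.73]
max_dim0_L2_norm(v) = 2.12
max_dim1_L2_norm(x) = 2.33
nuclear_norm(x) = 3.80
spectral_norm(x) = 3.41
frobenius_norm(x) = 3.43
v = z + x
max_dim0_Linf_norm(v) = 1.91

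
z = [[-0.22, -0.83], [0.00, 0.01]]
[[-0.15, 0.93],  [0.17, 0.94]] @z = [[0.03,0.13], [-0.04,-0.13]]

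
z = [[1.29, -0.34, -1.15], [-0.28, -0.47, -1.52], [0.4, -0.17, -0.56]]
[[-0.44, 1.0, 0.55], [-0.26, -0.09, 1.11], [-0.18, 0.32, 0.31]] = z @ [[-0.16, 0.71, -0.19],[-0.45, -0.27, -0.18],[0.34, 0.01, -0.64]]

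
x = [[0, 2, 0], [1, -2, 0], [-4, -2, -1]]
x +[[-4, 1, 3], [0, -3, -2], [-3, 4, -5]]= [[-4, 3, 3], [1, -5, -2], [-7, 2, -6]]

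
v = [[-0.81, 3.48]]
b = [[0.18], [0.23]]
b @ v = [[-0.15, 0.63], [-0.19, 0.80]]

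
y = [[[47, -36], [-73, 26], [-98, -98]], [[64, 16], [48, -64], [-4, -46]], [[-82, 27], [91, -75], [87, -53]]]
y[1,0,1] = 16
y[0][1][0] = -73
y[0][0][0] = 47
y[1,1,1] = -64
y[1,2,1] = -46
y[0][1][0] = -73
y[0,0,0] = 47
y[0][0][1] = -36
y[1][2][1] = -46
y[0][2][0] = -98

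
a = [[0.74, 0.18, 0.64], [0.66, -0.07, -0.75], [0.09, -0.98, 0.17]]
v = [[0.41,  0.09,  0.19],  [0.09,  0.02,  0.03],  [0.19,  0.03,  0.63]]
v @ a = [[0.38, -0.12, 0.23], [0.08, -0.01, 0.05], [0.22, -0.59, 0.21]]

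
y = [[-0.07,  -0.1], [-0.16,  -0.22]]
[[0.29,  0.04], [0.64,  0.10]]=y@[[-1.04, -2.16], [-2.16, 1.11]]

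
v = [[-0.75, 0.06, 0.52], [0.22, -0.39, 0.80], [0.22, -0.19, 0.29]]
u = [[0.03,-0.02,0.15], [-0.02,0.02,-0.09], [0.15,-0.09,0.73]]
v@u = [[0.05, -0.03, 0.26], [0.13, -0.08, 0.65], [0.05, -0.03, 0.26]]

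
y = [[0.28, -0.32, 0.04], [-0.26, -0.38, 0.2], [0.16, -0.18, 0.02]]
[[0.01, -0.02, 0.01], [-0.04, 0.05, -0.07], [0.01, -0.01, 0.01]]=y @ [[0.08, -0.11, 0.12], [0.03, -0.03, 0.05], [-0.05, 0.06, -0.08]]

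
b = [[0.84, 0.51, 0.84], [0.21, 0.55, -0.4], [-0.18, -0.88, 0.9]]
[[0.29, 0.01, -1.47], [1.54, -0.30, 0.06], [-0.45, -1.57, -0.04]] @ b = [[0.51, 1.45, -1.08], [1.22, 0.57, 1.47], [-0.70, -1.06, 0.21]]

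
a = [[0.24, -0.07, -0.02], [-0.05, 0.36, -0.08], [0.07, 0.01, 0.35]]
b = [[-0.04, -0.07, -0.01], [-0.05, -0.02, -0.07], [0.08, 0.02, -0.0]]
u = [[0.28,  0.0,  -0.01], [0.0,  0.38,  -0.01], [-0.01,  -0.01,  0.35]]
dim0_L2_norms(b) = [0.1, 0.08, 0.07]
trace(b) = -0.06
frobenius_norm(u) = 0.59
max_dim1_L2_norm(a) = 0.37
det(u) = 0.04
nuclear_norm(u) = 1.01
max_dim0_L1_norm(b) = 0.17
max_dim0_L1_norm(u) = 0.39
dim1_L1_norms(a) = [0.33, 0.49, 0.43]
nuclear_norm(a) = 0.96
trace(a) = 0.95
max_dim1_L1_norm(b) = 0.14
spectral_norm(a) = 0.41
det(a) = 0.03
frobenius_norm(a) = 0.57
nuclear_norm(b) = 0.23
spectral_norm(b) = 0.13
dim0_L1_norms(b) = [0.17, 0.11, 0.08]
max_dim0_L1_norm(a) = 0.45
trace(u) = 1.01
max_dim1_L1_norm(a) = 0.49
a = u + b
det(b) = 0.00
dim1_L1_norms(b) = [0.12, 0.14, 0.1]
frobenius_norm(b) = 0.15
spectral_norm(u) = 0.38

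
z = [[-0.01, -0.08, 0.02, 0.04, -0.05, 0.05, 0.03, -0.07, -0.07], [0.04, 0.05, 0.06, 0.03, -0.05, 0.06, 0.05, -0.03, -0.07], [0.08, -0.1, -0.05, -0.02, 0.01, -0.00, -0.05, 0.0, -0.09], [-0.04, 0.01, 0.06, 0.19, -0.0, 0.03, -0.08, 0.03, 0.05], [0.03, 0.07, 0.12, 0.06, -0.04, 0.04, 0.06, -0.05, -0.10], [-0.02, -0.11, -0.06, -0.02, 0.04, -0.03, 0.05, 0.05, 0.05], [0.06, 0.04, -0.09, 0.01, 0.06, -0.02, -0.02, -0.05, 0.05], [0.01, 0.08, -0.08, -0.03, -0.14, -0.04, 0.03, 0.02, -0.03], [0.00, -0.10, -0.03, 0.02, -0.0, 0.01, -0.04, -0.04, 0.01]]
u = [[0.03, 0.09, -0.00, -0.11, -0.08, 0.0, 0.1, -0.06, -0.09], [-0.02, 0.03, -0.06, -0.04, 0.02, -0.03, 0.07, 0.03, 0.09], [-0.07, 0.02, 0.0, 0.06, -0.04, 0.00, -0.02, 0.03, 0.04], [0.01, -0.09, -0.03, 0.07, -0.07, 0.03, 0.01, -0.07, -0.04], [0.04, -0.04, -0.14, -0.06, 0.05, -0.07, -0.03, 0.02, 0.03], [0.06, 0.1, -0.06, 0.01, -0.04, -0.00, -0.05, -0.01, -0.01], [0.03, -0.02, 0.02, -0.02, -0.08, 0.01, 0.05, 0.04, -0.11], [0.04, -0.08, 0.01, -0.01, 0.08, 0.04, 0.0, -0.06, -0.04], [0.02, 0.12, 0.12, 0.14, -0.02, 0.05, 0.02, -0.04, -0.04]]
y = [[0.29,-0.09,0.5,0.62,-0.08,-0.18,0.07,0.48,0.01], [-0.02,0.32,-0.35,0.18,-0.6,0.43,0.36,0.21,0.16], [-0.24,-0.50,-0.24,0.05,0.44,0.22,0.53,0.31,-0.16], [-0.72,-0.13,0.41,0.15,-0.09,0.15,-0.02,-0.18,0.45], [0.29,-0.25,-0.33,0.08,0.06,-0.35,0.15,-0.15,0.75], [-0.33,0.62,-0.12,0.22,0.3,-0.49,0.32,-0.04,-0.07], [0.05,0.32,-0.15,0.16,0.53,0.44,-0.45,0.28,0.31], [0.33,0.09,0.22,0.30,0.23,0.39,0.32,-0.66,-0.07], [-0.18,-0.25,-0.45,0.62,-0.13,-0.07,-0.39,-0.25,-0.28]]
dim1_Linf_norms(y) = [0.62, 0.6, 0.53, 0.72, 0.75, 0.62, 0.53, 0.66, 0.62]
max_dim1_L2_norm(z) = 0.23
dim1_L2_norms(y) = [1.0, 1.0, 1.01, 1.0, 1.0, 1.0, 1.0, 1.0, 1.0]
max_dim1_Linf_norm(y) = 0.75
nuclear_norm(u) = 1.32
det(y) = 1.00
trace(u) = 0.13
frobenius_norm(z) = 0.52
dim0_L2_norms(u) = [0.12, 0.22, 0.21, 0.21, 0.17, 0.1, 0.15, 0.13, 0.19]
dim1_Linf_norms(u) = [0.11, 0.09, 0.07, 0.09, 0.14, 0.1, 0.11, 0.08, 0.14]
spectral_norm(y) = 1.01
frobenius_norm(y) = 3.00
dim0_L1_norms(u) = [0.32, 0.59, 0.44, 0.52, 0.48, 0.23, 0.35, 0.36, 0.49]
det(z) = -0.00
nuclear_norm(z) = 1.32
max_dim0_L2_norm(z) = 0.23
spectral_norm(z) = 0.31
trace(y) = -1.30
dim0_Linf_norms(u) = [0.07, 0.12, 0.14, 0.14, 0.08, 0.07, 0.1, 0.07, 0.11]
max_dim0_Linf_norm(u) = 0.14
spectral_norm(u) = 0.31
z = y @ u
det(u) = -0.00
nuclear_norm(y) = 9.00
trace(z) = 0.12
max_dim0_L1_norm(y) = 2.77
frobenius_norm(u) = 0.52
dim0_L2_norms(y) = [1.0, 1.0, 1.0, 1.0, 1.01, 1.0, 1.0, 1.0, 1.0]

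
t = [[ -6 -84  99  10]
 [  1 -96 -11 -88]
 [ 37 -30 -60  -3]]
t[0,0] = -6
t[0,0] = -6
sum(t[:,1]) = -210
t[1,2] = -11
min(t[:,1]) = -96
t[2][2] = -60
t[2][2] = -60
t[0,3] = 10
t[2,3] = -3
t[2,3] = -3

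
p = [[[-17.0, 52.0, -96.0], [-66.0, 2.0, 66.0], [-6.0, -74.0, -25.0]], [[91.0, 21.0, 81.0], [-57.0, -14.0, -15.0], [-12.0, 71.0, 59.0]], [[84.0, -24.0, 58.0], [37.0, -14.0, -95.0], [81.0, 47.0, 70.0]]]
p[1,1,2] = -15.0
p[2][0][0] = 84.0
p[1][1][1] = -14.0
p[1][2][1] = 71.0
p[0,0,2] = -96.0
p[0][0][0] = -17.0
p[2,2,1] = 47.0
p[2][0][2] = 58.0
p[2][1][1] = -14.0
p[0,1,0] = -66.0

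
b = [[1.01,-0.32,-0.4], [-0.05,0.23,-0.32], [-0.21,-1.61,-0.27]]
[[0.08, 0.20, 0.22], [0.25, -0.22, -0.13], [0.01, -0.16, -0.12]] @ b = [[0.02, -0.33, -0.16], [0.29, 0.08, 0.01], [0.04, 0.15, 0.08]]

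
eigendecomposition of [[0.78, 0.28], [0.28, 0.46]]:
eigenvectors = [[0.86,-0.5], [0.50,0.86]]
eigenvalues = [0.94, 0.3]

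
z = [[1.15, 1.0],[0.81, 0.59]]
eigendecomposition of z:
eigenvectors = [[0.83, -0.63], [0.55, 0.77]]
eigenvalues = [1.81, -0.07]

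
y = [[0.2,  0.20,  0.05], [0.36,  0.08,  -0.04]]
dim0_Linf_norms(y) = [0.36, 0.2, 0.05]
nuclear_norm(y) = 0.59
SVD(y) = [[-0.59,  -0.81], [-0.81,  0.59]] @ diag([0.4476103801981013, 0.14051671622590392]) @ [[-0.91, -0.41, 0.01], [0.36, -0.81, -0.46]]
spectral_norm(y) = 0.45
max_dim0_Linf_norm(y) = 0.36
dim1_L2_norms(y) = [0.29, 0.37]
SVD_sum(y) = [[0.24,0.11,-0.0], [0.33,0.15,-0.00]] + [[-0.04, 0.09, 0.05], [0.03, -0.07, -0.04]]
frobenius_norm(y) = 0.47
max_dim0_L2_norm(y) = 0.41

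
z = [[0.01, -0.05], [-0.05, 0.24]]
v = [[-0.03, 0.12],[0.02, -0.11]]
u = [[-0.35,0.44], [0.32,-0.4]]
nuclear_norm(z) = 0.25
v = u @ z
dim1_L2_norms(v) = [0.12, 0.11]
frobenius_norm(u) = 0.76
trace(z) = 0.25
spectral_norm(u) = 0.76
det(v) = 0.00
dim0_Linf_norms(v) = [0.03, 0.12]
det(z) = -0.00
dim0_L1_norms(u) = [0.67, 0.84]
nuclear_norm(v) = 0.17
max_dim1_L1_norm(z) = 0.29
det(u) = -0.00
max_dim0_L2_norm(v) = 0.16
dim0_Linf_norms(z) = [0.05, 0.24]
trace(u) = -0.75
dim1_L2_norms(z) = [0.05, 0.25]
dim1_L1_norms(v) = [0.15, 0.13]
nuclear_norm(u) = 0.76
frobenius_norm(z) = 0.25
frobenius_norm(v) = 0.17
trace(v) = -0.14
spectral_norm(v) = 0.17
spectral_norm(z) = 0.25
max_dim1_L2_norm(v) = 0.12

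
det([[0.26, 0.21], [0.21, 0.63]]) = 0.120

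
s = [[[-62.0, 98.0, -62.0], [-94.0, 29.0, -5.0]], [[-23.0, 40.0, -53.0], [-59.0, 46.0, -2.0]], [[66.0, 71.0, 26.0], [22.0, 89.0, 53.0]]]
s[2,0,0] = 66.0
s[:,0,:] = [[-62.0, 98.0, -62.0], [-23.0, 40.0, -53.0], [66.0, 71.0, 26.0]]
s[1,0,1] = 40.0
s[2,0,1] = 71.0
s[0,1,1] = 29.0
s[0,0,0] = -62.0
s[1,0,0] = -23.0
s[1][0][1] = 40.0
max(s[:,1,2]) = 53.0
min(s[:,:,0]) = -94.0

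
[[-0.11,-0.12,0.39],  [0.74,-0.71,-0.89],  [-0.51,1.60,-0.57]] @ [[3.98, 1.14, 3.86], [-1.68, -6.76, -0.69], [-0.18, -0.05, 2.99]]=[[-0.31, 0.67, 0.82], [4.30, 5.69, 0.69], [-4.62, -11.37, -4.78]]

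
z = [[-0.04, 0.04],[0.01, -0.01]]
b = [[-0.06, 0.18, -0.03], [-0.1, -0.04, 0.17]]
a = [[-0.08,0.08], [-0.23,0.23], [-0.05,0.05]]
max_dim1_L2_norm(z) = 0.06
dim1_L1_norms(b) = [0.27, 0.31]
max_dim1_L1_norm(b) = 0.31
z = b @ a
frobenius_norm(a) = 0.35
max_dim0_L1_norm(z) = 0.05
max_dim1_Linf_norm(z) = 0.04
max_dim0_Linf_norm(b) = 0.18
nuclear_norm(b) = 0.39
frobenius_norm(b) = 0.28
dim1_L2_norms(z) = [0.06, 0.01]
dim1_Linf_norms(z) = [0.04, 0.01]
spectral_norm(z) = 0.06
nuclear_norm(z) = 0.06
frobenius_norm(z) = 0.06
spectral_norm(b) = 0.21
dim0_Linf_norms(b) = [0.1, 0.18, 0.17]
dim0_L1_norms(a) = [0.36, 0.36]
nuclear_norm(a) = 0.35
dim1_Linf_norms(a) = [0.08, 0.23, 0.05]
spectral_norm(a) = 0.35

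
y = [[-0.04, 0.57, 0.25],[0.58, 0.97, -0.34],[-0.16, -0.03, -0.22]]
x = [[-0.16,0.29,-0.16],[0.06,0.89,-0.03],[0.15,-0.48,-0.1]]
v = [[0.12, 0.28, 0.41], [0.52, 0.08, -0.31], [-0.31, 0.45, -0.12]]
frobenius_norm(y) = 1.36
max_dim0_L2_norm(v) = 0.62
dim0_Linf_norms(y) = [0.58, 0.97, 0.34]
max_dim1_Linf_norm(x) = 0.89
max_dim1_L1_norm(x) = 0.98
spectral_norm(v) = 0.67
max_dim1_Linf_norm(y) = 0.97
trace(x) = 0.63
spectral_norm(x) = 1.05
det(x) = 0.04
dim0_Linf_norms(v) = [0.52, 0.45, 0.41]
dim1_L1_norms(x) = [0.61, 0.98, 0.73]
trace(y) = 0.71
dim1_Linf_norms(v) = [0.41, 0.52, 0.45]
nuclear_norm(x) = 1.46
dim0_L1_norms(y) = [0.78, 1.57, 0.81]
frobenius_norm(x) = 1.09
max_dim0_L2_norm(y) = 1.13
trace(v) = 0.08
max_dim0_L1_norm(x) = 1.66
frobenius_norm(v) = 0.97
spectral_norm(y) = 1.25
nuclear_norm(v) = 1.67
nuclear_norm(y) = 1.98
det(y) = 0.15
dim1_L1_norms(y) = [0.86, 1.89, 0.41]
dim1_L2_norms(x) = [0.37, 0.89, 0.51]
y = x + v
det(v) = 0.17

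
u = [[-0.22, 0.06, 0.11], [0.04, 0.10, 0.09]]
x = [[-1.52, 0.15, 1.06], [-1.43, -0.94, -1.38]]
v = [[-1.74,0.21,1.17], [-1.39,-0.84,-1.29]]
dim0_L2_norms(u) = [0.22, 0.12, 0.14]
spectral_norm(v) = 2.26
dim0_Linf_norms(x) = [1.52, 0.94, 1.38]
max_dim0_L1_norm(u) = 0.26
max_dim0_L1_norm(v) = 3.13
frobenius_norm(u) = 0.29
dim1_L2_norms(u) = [0.25, 0.14]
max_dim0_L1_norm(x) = 2.95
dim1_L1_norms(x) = [2.73, 3.75]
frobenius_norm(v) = 2.96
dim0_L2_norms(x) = [2.09, 0.95, 1.74]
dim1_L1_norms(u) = [0.39, 0.23]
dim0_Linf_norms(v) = [1.74, 0.84, 1.29]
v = x + u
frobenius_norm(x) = 2.88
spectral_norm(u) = 0.26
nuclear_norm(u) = 0.39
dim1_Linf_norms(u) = [0.22, 0.1]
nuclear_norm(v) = 4.17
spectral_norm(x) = 2.24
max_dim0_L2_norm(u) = 0.22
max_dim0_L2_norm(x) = 2.09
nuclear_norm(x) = 4.05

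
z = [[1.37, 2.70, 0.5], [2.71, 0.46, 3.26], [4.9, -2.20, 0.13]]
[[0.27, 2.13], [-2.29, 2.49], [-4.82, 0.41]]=z @ [[-0.75, 0.32], [0.51, 0.55], [-0.15, 0.42]]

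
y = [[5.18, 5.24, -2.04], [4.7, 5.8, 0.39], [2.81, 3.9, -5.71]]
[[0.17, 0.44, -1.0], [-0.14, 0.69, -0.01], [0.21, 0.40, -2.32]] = y@[[0.16, -0.15, -0.06], [-0.15, 0.24, 0.02], [-0.06, 0.02, 0.39]]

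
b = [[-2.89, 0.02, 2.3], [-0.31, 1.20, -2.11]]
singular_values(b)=[3.91, 2.08]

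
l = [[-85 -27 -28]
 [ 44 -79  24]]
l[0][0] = -85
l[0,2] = -28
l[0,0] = -85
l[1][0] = 44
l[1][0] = 44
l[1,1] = -79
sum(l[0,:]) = -140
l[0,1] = -27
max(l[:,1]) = -27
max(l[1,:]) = 44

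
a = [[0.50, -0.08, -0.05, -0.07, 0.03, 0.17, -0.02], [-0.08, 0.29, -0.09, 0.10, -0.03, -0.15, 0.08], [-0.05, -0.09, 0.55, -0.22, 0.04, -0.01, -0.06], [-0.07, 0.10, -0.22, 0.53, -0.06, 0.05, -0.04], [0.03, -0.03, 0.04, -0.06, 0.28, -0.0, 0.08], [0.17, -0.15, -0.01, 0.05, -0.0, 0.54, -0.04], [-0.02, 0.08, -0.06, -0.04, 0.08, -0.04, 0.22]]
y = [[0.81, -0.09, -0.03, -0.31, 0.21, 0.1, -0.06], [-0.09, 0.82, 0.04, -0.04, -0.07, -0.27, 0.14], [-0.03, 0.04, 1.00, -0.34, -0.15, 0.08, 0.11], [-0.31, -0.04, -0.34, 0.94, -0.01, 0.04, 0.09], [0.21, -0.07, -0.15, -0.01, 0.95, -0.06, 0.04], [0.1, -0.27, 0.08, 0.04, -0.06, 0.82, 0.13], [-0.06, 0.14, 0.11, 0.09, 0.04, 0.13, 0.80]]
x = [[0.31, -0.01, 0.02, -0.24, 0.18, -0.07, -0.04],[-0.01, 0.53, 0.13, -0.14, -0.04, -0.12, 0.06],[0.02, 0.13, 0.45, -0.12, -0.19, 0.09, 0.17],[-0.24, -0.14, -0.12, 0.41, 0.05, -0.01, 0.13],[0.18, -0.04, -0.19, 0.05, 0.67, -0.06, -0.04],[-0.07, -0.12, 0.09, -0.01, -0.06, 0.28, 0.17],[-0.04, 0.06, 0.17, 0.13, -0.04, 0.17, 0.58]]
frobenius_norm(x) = 1.48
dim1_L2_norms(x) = [0.44, 0.58, 0.55, 0.53, 0.73, 0.37, 0.65]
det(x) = 0.00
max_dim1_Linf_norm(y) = 1.0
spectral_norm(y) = 1.39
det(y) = 0.19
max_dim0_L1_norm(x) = 1.23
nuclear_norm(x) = 3.23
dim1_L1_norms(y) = [1.61, 1.47, 1.75, 1.77, 1.49, 1.5, 1.37]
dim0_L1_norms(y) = [1.61, 1.47, 1.75, 1.77, 1.49, 1.5, 1.37]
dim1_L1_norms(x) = [0.87, 1.03, 1.17, 1.1, 1.23, 0.8, 1.19]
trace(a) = 2.91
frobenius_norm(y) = 2.52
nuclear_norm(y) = 6.14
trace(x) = 3.23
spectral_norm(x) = 0.95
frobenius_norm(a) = 1.29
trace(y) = 6.14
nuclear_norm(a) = 2.91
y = x + a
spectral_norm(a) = 0.82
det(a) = 0.00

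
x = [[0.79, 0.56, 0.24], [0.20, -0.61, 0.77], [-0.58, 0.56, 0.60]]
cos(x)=[[0.69, -0.11, -0.34],[0.18, 0.57, -0.03],[0.32, 0.14, 0.67]]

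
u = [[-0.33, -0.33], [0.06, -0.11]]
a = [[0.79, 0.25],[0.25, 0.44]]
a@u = [[-0.25, -0.29], [-0.06, -0.13]]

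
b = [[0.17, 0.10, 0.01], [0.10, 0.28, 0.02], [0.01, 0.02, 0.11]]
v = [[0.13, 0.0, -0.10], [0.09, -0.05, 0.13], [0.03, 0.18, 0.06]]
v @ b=[[0.02,  0.01,  -0.01], [0.01,  -0.0,  0.01], [0.02,  0.05,  0.01]]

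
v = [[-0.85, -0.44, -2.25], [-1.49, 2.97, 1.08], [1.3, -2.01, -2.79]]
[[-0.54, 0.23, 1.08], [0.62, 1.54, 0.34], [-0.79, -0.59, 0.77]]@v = [[1.52, -1.25, -1.55], [-2.38, 3.62, -0.68], [2.55, -2.95, -1.01]]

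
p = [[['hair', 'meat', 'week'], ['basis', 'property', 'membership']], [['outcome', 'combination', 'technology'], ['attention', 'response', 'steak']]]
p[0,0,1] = 'meat'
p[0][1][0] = 'basis'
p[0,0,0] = 'hair'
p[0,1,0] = 'basis'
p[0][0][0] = 'hair'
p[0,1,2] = 'membership'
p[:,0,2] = ['week', 'technology']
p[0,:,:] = [['hair', 'meat', 'week'], ['basis', 'property', 'membership']]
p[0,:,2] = ['week', 'membership']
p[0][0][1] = 'meat'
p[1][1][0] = 'attention'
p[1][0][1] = 'combination'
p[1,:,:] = [['outcome', 'combination', 'technology'], ['attention', 'response', 'steak']]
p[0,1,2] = 'membership'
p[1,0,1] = 'combination'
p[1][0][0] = 'outcome'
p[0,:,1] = ['meat', 'property']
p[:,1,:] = [['basis', 'property', 'membership'], ['attention', 'response', 'steak']]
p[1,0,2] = 'technology'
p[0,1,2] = 'membership'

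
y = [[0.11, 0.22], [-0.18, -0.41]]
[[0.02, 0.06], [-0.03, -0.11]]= y @ [[0.06, 0.20], [0.05, 0.17]]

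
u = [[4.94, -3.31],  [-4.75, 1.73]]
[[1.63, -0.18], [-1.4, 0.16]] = u @ [[0.25, -0.03],  [-0.12, 0.01]]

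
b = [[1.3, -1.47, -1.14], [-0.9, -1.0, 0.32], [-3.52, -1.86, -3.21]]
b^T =[[1.3, -0.90, -3.52], [-1.47, -1.0, -1.86], [-1.14, 0.32, -3.21]]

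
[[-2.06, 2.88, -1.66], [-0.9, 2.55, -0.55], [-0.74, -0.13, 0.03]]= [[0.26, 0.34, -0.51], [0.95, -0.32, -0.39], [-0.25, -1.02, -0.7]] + [[-2.32, 2.54, -1.15],[-1.85, 2.87, -0.16],[-0.49, 0.89, 0.73]]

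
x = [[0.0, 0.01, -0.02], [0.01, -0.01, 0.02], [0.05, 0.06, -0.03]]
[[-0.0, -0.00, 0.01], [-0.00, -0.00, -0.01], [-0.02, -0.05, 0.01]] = x @ [[-0.25, -0.30, -0.24],[-0.17, -0.7, 0.29],[0.02, -0.21, -0.16]]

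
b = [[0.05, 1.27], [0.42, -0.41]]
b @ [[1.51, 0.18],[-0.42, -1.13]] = [[-0.46,-1.43], [0.81,0.54]]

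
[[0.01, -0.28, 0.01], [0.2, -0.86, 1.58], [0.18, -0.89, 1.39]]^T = [[0.01, 0.2, 0.18], [-0.28, -0.86, -0.89], [0.01, 1.58, 1.39]]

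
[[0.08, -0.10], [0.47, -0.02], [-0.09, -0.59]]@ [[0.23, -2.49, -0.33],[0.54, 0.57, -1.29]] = [[-0.04, -0.26, 0.10], [0.10, -1.18, -0.13], [-0.34, -0.11, 0.79]]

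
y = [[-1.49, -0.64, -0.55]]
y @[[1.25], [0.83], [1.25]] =[[-3.08]]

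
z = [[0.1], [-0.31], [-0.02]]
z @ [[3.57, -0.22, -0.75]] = [[0.36,-0.02,-0.08], [-1.11,0.07,0.23], [-0.07,0.00,0.02]]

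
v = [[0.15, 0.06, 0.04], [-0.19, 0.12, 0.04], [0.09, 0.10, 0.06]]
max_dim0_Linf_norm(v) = 0.19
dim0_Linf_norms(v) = [0.19, 0.12, 0.06]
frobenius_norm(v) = 0.32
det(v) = 0.00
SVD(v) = [[-0.56, -0.45, -0.70], [0.77, -0.59, -0.23], [-0.31, -0.67, 0.68]] @ diag([0.2595586320973024, 0.18469958863601163, 0.00392153815043295]) @ [[-0.99, 0.11, -0.04], [-0.08, -0.89, -0.44], [-0.08, -0.44, 0.9]]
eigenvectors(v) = [[-0.07+0.00j, (0.14+0.48j), (0.14-0.48j)],[-0.43+0.00j, -0.71+0.00j, -0.71-0.00j],[(0.9+0j), (-0.08+0.5j), -0.08-0.50j]]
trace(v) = 0.33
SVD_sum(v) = [[0.14, -0.02, 0.01], [-0.20, 0.02, -0.01], [0.08, -0.01, 0.0]] + [[0.01,0.07,0.04], [0.01,0.10,0.05], [0.01,0.11,0.05]] + [[0.0, 0.00, -0.0], [0.0, 0.0, -0.0], [-0.00, -0.0, 0.0]]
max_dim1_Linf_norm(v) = 0.19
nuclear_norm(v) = 0.45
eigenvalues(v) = [(0.01+0j), (0.16+0.1j), (0.16-0.1j)]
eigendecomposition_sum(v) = [[-0j, 0.00-0.00j, -0.00-0.00j], [-0j, 0.00-0.00j, -0.00-0.00j], [(-0+0j), -0.00+0.00j, 0.00+0.00j]] + [[0.07+0.05j, 0.03-0.05j, 0.02-0.02j], [-0.10+0.08j, (0.06+0.06j), 0.02+0.04j], [0.05+0.08j, (0.05-0.03j), (0.03-0.01j)]] + [[0.07-0.05j,(0.03+0.05j),(0.02+0.02j)], [-0.10-0.08j,(0.06-0.06j),(0.02-0.04j)], [(0.05-0.08j),(0.05+0.03j),(0.03+0.01j)]]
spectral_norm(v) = 0.26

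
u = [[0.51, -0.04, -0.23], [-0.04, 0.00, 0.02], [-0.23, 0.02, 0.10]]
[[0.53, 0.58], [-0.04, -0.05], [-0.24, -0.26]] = u @ [[0.74,  0.86], [-0.73,  0.35], [-0.53,  -0.68]]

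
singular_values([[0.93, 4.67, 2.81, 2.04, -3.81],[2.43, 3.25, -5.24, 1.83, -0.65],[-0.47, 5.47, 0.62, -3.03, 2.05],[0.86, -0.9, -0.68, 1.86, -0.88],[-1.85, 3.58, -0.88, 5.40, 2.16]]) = [9.24, 6.97, 5.98, 5.3, 0.38]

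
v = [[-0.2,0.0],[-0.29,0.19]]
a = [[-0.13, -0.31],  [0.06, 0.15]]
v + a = [[-0.33, -0.31], [-0.23, 0.34]]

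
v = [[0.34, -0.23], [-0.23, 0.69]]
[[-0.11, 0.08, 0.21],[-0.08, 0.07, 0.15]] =v @ [[-0.50, 0.4, 0.98],[-0.28, 0.23, 0.55]]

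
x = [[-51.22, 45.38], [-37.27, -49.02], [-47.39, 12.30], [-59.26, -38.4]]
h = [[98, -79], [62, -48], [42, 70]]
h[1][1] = -48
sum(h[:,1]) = -57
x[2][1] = 12.3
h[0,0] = 98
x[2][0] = -47.39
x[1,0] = -37.27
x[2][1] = 12.3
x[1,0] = -37.27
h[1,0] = 62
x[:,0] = [-51.22, -37.27, -47.39, -59.26]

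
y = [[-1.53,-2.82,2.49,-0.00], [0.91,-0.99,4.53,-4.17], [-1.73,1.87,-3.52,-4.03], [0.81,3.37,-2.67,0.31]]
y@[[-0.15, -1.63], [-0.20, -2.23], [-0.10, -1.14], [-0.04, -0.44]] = [[0.54, 5.94],[-0.22, -2.6],[0.4, 4.44],[-0.54, -5.93]]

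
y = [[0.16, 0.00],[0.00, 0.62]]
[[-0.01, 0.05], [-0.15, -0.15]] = y @ [[-0.04, 0.34], [-0.24, -0.24]]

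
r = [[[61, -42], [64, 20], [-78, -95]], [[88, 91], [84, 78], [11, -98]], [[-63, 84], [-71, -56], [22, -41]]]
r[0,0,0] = 61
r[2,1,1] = -56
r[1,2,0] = 11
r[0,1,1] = 20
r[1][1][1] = 78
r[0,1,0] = 64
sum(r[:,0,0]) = 86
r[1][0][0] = 88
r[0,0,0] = 61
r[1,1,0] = 84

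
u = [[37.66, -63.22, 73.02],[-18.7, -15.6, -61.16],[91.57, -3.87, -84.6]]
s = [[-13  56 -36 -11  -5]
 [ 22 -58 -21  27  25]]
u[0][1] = -63.22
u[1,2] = -61.16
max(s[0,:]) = 56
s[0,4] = -5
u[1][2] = -61.16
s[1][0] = 22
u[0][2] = 73.02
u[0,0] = 37.66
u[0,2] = 73.02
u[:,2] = [73.02, -61.16, -84.6]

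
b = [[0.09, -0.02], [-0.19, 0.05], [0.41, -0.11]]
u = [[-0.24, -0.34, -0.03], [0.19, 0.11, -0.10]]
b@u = [[-0.03,  -0.03,  -0.00], [0.06,  0.07,  0.00], [-0.12,  -0.15,  -0.0]]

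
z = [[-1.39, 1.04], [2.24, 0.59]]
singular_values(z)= [2.64, 1.19]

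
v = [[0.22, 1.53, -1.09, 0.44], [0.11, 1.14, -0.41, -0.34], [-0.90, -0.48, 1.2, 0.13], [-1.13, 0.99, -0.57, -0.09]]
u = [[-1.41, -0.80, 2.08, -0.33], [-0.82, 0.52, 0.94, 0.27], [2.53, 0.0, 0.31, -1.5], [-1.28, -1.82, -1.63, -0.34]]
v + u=[[-1.19,0.73,0.99,0.11], [-0.71,1.66,0.53,-0.07], [1.63,-0.48,1.51,-1.37], [-2.41,-0.83,-2.20,-0.43]]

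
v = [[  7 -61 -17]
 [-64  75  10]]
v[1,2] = 10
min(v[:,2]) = -17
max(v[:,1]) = 75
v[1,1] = 75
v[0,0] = 7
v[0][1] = -61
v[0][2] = -17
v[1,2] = 10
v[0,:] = [7, -61, -17]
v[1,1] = 75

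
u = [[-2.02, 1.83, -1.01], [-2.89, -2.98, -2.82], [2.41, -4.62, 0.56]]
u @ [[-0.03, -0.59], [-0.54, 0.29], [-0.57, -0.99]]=[[-0.35,2.72], [3.3,3.63], [2.10,-3.32]]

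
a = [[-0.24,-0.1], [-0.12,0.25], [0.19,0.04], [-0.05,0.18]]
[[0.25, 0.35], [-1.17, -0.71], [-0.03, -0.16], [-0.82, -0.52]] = a@[[0.77, -0.23],[-4.33, -2.94]]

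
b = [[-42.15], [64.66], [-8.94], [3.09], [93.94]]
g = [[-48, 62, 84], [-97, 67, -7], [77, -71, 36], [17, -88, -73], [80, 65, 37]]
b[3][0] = 3.09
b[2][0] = -8.94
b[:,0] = [-42.15, 64.66, -8.94, 3.09, 93.94]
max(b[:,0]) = 93.94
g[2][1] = -71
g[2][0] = 77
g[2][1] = -71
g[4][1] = 65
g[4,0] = 80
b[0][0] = -42.15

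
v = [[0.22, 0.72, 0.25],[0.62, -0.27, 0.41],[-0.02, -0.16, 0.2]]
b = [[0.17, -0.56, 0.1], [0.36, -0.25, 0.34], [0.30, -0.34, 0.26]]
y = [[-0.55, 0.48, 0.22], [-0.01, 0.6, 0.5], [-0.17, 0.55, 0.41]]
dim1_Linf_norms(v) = [0.72, 0.62, 0.2]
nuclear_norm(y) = 1.67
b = y @ v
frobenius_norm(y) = 1.30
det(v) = -0.12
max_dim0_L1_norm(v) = 1.15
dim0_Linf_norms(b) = [0.36, 0.56, 0.34]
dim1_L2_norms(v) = [0.79, 0.79, 0.26]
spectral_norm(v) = 0.82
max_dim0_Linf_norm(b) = 0.56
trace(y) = 0.46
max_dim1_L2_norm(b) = 0.59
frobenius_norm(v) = 1.15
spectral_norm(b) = 0.91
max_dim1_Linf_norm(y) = 0.6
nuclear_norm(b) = 1.23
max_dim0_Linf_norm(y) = 0.6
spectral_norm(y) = 1.22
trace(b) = 0.18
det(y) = -0.00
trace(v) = 0.15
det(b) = -0.00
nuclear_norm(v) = 1.79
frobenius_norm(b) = 0.97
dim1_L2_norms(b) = [0.59, 0.55, 0.52]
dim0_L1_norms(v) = [0.86, 1.15, 0.86]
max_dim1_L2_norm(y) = 0.78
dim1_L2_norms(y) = [0.76, 0.78, 0.71]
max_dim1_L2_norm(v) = 0.79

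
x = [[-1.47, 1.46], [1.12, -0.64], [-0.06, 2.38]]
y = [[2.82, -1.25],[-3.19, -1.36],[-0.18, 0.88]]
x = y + [[-4.29, 2.71], [4.31, 0.72], [0.12, 1.50]]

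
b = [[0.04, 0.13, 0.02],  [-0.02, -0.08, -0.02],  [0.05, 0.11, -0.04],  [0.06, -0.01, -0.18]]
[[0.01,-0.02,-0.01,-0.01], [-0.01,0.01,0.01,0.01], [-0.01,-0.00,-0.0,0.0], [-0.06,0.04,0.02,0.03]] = b @ [[0.32, -0.24, -0.13, -0.14], [-0.08, -0.01, -0.02, 0.02], [0.47, -0.3, -0.15, -0.21]]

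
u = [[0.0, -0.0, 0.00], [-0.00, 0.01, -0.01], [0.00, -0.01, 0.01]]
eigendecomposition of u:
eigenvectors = [[0.00, 0.0, 1.0], [-0.71, 0.71, 0.0], [0.71, 0.71, 0.0]]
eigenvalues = [0.02, 0.0, 0.0]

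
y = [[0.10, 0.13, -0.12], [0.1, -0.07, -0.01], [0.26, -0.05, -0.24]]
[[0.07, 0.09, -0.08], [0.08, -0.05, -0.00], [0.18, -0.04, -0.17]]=y @ [[0.78,0.02,0.08], [0.02,0.74,0.03], [0.08,0.03,0.79]]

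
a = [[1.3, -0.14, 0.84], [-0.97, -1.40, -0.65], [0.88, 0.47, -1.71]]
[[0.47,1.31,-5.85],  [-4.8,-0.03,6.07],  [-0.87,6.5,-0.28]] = a @[[-0.13, 2.63, -3.40], [2.94, -0.59, -1.10], [1.25, -2.61, -1.89]]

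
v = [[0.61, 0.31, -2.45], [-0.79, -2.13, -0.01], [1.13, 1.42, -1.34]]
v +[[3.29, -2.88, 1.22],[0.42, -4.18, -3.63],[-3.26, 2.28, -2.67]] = [[3.9, -2.57, -1.23], [-0.37, -6.31, -3.64], [-2.13, 3.7, -4.01]]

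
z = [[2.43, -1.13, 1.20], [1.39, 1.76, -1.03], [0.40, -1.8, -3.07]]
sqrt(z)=[[1.62+0.04j, (-0.37-0.08j), (0.34-0.27j)],  [0.43-0.06j, 1.42+0.13j, -0.27+0.40j],  [0.09-0.24j, -0.49+0.53j, (0.13+1.72j)]]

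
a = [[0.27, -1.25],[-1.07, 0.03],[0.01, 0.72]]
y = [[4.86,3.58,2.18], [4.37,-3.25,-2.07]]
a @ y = [[-4.15, 5.03, 3.18], [-5.07, -3.93, -2.39], [3.20, -2.30, -1.47]]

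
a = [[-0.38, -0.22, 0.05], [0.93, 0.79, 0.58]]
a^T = [[-0.38, 0.93], [-0.22, 0.79], [0.05, 0.58]]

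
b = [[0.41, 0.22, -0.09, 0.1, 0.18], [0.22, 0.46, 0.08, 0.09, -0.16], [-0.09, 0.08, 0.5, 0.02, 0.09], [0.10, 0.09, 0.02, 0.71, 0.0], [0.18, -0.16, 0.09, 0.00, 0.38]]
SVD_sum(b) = [[0.15, 0.16, 0.02, 0.27, 0.01], [0.16, 0.17, 0.02, 0.29, 0.01], [0.02, 0.02, 0.0, 0.03, 0.00], [0.27, 0.29, 0.03, 0.49, 0.01], [0.01, 0.01, 0.00, 0.01, 0.00]] + [[0.02,  0.05,  -0.05,  -0.04,  -0.06], [0.05,  0.16,  -0.15,  -0.11,  -0.16], [-0.05,  -0.15,  0.14,  0.11,  0.15], [-0.04,  -0.11,  0.11,  0.08,  0.11], [-0.06,  -0.16,  0.15,  0.11,  0.16]] + [[0.21, -0.06, -0.14, -0.08, 0.20], [-0.06, 0.01, 0.04, 0.02, -0.05], [-0.14, 0.04, 0.09, 0.05, -0.14], [-0.08, 0.02, 0.05, 0.03, -0.08], [0.2, -0.05, -0.14, -0.08, 0.2]] + [[0.03, 0.06, 0.09, -0.06, 0.02], [0.06, 0.12, 0.17, -0.11, 0.05], [0.09, 0.17, 0.26, -0.17, 0.07], [-0.06, -0.11, -0.17, 0.11, -0.05], [0.02, 0.05, 0.07, -0.05, 0.02]] + [[-0.00,  0.00,  -0.0,  0.00,  0.00], [0.0,  -0.0,  0.0,  -0.0,  -0.0], [-0.00,  0.00,  -0.0,  0.00,  0.0], [0.0,  -0.0,  0.0,  -0.00,  -0.00], [0.0,  -0.00,  0.0,  -0.0,  -0.0]]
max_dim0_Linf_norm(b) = 0.71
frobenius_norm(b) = 1.25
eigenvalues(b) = [-0.0, 0.82, 0.54, 0.55, 0.56]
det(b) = -0.00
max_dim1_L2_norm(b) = 0.72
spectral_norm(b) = 0.82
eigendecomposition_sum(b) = [[-0.0, 0.0, -0.0, 0.0, 0.00], [0.0, -0.00, 0.0, -0.0, -0.0], [-0.0, 0.00, -0.00, 0.00, 0.0], [0.0, -0.00, 0.0, -0.0, -0.00], [0.0, -0.0, 0.00, -0.00, -0.0]] + [[0.15, 0.16, 0.02, 0.27, 0.01], [0.16, 0.17, 0.02, 0.29, 0.01], [0.02, 0.02, 0.00, 0.03, 0.00], [0.27, 0.29, 0.03, 0.49, 0.01], [0.01, 0.01, 0.00, 0.01, 0.0]] + [[0.03, 0.06, 0.09, -0.06, 0.02], [0.06, 0.12, 0.17, -0.11, 0.05], [0.09, 0.17, 0.26, -0.17, 0.07], [-0.06, -0.11, -0.17, 0.11, -0.05], [0.02, 0.05, 0.07, -0.05, 0.02]] + [[0.21, -0.06, -0.14, -0.08, 0.20], [-0.06, 0.01, 0.04, 0.02, -0.05], [-0.14, 0.04, 0.09, 0.05, -0.14], [-0.08, 0.02, 0.05, 0.03, -0.08], [0.2, -0.05, -0.14, -0.08, 0.20]] + [[0.02, 0.05, -0.05, -0.04, -0.06], [0.05, 0.16, -0.15, -0.11, -0.16], [-0.05, -0.15, 0.14, 0.11, 0.15], [-0.04, -0.11, 0.11, 0.08, 0.11], [-0.06, -0.16, 0.15, 0.11, 0.16]]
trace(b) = 2.46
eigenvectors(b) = [[-0.58, 0.43, -0.23, -0.62, -0.18], [0.51, 0.46, -0.47, 0.16, -0.53], [-0.29, 0.05, -0.7, 0.41, 0.5], [0.03, 0.77, 0.45, 0.24, 0.37], [0.56, 0.02, -0.19, -0.60, 0.54]]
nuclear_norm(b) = 2.47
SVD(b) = [[0.43, 0.18, 0.62, 0.23, 0.58], [0.46, 0.53, -0.16, 0.47, -0.51], [0.05, -0.5, -0.41, 0.70, 0.29], [0.77, -0.37, -0.24, -0.45, -0.03], [0.02, -0.54, 0.6, 0.19, -0.56]] @ diag([0.8205209918061691, 0.5598463582668901, 0.5475320600948173, 0.5354574973617269, 0.003356907529604131]) @ [[0.43, 0.46, 0.05, 0.77, 0.02], [0.18, 0.53, -0.50, -0.37, -0.54], [0.62, -0.16, -0.41, -0.24, 0.60], [0.23, 0.47, 0.7, -0.45, 0.19], [-0.58, 0.51, -0.29, 0.03, 0.56]]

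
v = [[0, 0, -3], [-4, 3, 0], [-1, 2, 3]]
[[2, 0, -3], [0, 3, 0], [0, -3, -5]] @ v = [[3, -6, -15], [-12, 9, 0], [17, -19, -15]]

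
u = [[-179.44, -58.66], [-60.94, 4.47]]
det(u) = -4376.84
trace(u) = -174.97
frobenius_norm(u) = 198.43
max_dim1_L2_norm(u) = 188.78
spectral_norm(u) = 197.18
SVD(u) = [[-0.96, -0.29], [-0.29, 0.96]] @ diag([197.18181608786918, 22.196961600402194]) @ [[0.96, 0.28], [-0.28, 0.96]]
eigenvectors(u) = [[-0.96, 0.28], [-0.29, -0.96]]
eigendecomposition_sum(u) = [[-181.23, -52.72], [-54.77, -15.93]] + [[1.79, -5.94], [-6.17, 20.40]]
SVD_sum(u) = [[-181.23, -52.46], [-55.03, -15.93]] + [[1.79, -6.20], [-5.91, 20.40]]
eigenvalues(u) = [-197.17, 22.2]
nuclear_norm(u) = 219.38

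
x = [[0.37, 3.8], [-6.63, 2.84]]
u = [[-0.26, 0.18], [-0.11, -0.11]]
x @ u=[[-0.51, -0.35], [1.41, -1.51]]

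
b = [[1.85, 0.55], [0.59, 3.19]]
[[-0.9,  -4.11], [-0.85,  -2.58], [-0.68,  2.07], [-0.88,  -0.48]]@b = [[-4.09,-13.61],[-3.09,-8.70],[-0.04,6.23],[-1.91,-2.02]]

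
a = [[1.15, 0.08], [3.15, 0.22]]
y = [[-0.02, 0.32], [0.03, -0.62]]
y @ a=[[0.98, 0.07], [-1.92, -0.13]]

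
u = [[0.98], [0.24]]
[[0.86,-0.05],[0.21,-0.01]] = u@ [[0.88, -0.05]]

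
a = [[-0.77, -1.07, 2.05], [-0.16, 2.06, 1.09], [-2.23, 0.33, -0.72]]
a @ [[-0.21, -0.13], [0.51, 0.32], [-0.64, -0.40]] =[[-1.70, -1.06], [0.39, 0.24], [1.10, 0.68]]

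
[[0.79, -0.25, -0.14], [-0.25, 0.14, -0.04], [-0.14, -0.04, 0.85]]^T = [[0.79,-0.25,-0.14],[-0.25,0.14,-0.04],[-0.14,-0.04,0.85]]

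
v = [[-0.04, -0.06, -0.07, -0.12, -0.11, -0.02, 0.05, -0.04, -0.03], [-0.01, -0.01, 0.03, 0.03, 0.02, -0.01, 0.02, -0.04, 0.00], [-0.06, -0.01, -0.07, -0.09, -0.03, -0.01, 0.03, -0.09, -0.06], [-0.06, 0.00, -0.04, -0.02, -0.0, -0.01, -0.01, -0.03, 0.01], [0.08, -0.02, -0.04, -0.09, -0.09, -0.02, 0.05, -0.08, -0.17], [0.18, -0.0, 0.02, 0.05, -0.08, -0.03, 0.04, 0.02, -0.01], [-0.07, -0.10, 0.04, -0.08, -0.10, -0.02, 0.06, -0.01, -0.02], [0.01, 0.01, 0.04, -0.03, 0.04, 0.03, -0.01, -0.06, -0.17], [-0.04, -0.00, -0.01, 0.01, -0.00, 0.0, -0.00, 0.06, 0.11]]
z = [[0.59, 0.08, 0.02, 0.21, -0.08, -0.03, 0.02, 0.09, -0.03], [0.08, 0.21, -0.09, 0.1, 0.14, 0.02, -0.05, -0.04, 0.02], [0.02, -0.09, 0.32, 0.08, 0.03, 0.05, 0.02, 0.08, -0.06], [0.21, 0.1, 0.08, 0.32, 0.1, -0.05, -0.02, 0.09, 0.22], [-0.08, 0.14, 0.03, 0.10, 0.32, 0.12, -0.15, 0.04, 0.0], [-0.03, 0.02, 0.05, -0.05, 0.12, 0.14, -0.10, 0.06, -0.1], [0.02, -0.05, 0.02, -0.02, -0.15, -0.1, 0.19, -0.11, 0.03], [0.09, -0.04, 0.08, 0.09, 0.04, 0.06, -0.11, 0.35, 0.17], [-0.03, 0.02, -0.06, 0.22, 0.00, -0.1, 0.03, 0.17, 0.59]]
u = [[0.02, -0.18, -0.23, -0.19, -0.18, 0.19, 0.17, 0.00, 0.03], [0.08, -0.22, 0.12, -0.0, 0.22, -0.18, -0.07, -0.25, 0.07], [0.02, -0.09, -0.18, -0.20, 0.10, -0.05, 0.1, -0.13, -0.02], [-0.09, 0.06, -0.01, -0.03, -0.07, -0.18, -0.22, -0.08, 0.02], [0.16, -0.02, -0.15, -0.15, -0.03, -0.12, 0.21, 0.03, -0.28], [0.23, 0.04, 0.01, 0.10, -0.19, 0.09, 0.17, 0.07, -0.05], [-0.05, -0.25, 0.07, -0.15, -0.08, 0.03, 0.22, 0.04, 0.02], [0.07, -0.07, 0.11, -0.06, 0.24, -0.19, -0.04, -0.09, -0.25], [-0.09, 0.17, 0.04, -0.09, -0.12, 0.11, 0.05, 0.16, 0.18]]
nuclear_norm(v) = 1.10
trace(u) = -0.04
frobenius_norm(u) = 1.22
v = u @ z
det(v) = 0.00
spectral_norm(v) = 0.37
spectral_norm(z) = 0.88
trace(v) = -0.15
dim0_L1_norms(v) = [0.55, 0.21, 0.36, 0.52, 0.47, 0.15, 0.27, 0.43, 0.58]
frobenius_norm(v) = 0.53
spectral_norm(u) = 0.74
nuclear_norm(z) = 3.03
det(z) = 0.00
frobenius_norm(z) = 1.35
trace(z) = 3.03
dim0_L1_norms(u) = [0.81, 1.1, 0.92, 0.97, 1.23, 1.14, 1.25, 0.85, 0.92]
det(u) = -0.00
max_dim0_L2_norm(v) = 0.27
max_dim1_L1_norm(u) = 1.21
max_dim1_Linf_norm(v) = 0.18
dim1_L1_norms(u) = [1.19, 1.21, 0.89, 0.76, 1.15, 0.95, 0.91, 1.12, 1.01]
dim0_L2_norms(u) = [0.33, 0.44, 0.38, 0.38, 0.46, 0.42, 0.47, 0.36, 0.43]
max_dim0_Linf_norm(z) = 0.59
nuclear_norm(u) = 3.01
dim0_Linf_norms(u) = [0.23, 0.25, 0.23, 0.2, 0.24, 0.19, 0.22, 0.25, 0.28]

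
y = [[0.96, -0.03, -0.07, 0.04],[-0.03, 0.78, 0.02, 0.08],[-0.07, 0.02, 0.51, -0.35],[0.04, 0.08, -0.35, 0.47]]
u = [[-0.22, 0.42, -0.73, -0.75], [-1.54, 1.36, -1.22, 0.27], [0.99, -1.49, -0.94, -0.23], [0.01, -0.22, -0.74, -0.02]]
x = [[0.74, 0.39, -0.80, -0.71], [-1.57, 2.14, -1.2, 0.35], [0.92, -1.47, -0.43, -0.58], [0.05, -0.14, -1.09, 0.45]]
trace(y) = 2.72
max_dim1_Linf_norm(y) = 0.96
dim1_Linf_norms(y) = [0.96, 0.78, 0.51, 0.47]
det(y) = 0.08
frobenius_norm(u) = 3.44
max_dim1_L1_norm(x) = 5.26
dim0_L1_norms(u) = [2.76, 3.49, 3.63, 1.27]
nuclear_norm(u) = 5.45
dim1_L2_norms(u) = [1.15, 2.4, 2.03, 0.77]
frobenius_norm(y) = 1.51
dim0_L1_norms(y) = [1.1, 0.91, 0.95, 0.94]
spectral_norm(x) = 3.33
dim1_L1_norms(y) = [1.1, 0.91, 0.95, 0.94]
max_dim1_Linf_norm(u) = 1.54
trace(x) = 2.90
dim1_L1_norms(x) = [2.64, 5.26, 3.4, 1.73]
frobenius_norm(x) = 3.92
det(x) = -2.49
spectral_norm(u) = 2.80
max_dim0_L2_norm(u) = 2.07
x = u + y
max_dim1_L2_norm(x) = 2.93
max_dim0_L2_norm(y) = 0.96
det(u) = -0.12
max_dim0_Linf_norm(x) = 2.14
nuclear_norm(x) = 6.53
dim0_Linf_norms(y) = [0.96, 0.78, 0.51, 0.47]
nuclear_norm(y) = 2.72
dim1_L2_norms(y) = [0.96, 0.78, 0.62, 0.59]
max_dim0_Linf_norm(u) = 1.54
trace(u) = 0.18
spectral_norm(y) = 1.00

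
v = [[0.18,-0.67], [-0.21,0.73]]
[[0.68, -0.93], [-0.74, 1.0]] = v @ [[0.14, 1.37], [-0.98, 1.76]]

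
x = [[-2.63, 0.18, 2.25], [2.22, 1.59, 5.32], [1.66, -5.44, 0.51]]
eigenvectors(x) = [[(-0.92+0j), 0.17+0.14j, 0.17-0.14j], [0.00+0.00j, (0.71+0j), (0.71-0j)], [(0.38+0j), -0.08+0.66j, -0.08-0.66j]]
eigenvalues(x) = [(-3.56+0j), (1.52+5.35j), (1.52-5.35j)]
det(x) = -109.97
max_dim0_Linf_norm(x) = 5.44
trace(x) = -0.53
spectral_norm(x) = 6.25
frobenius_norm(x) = 8.97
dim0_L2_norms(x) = [3.82, 5.67, 5.8]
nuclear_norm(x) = 15.00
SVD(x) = [[-0.27,  -0.03,  -0.96], [-0.84,  0.49,  0.22], [0.47,  0.87,  -0.16]] @ diag([6.252040790364063, 5.6085531519950695, 3.1362585188198517]) @ [[-0.06, -0.63, -0.78], [0.46, -0.7, 0.54], [0.88, 0.33, -0.33]]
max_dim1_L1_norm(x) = 9.13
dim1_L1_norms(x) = [5.06, 9.13, 7.61]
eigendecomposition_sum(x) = [[-3.27-0.00j,0.85-0.00j,0.70-0.00j],[(0.01+0j),(-0+0j),(-0+0j)],[1.35+0.00j,(-0.35+0j),-0.29+0.00j]] + [[(0.32+0.15j), -0.33+0.78j, (0.78+0.34j)], [(1.1-0.3j), 0.80+2.66j, (2.66-0.76j)], [0.15+1.05j, -2.54+0.44j, (0.4+2.54j)]] + [[(0.32-0.15j), (-0.33-0.78j), 0.78-0.34j], [1.10+0.30j, 0.80-2.66j, (2.66+0.76j)], [0.15-1.05j, -2.54-0.44j, (0.4-2.54j)]]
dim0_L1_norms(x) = [6.51, 7.21, 8.08]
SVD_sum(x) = [[0.10, 1.07, 1.32], [0.31, 3.31, 4.07], [-0.18, -1.84, -2.27]] + [[-0.07, 0.1, -0.08],  [1.28, -1.95, 1.48],  [2.27, -3.44, 2.62]] + [[-2.67, -0.99, 1.01], [0.62, 0.23, -0.24], [-0.43, -0.16, 0.16]]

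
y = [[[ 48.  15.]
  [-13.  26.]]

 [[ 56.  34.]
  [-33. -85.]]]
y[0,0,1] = 15.0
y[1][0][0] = 56.0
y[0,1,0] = -13.0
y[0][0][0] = 48.0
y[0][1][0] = -13.0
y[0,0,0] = 48.0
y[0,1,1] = 26.0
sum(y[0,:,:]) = 76.0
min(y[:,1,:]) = -85.0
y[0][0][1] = 15.0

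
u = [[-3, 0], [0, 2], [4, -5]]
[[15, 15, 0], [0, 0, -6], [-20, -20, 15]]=u @ [[-5, -5, 0], [0, 0, -3]]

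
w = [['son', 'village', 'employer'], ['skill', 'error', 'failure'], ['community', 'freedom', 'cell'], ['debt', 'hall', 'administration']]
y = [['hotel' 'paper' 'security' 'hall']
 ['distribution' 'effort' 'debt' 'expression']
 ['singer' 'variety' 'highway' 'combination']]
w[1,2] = 'failure'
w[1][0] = 'skill'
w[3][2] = 'administration'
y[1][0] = 'distribution'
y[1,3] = 'expression'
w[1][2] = 'failure'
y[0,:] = ['hotel', 'paper', 'security', 'hall']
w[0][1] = 'village'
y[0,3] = 'hall'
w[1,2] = 'failure'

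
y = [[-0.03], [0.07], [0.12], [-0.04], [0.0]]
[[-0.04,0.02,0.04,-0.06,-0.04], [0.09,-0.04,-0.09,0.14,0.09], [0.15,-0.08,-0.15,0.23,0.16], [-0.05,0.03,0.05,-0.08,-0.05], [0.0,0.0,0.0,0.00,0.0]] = y@ [[1.26, -0.63, -1.25, 1.95, 1.35]]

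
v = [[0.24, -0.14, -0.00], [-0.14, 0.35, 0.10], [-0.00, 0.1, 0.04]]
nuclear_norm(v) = 0.63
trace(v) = 0.63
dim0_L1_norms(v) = [0.38, 0.59, 0.14]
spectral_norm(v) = 0.46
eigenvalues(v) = [0.46, 0.17, 0.0]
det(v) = 0.00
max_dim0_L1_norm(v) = 0.59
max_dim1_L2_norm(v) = 0.39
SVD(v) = [[-0.52, -0.83, -0.20], [0.83, -0.44, -0.35], [0.20, -0.35, 0.92]] @ diag([0.46198966257901813, 0.1657113953091071, 0.002298942111874701]) @ [[-0.52, 0.83, 0.20], [-0.83, -0.44, -0.35], [-0.20, -0.35, 0.92]]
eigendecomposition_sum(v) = [[0.13, -0.2, -0.05], [-0.2, 0.32, 0.08], [-0.05, 0.08, 0.02]] + [[0.11,  0.06,  0.05],[0.06,  0.03,  0.03],[0.05,  0.03,  0.02]] + [[0.00, 0.0, -0.0], [0.0, 0.00, -0.0], [-0.0, -0.0, 0.0]]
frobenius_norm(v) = 0.49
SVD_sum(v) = [[0.13, -0.20, -0.05], [-0.2, 0.32, 0.08], [-0.05, 0.08, 0.02]] + [[0.11, 0.06, 0.05], [0.06, 0.03, 0.03], [0.05, 0.03, 0.02]] + [[0.0, 0.0, -0.00], [0.00, 0.00, -0.00], [-0.00, -0.0, 0.00]]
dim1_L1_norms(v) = [0.38, 0.59, 0.14]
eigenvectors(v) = [[0.52, 0.83, -0.20], [-0.83, 0.44, -0.35], [-0.20, 0.35, 0.92]]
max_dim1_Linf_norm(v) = 0.35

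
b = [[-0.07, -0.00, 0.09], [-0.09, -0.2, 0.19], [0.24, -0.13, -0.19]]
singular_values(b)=[0.38, 0.25, 0.01]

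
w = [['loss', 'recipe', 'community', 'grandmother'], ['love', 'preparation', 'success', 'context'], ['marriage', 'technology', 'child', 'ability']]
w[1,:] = ['love', 'preparation', 'success', 'context']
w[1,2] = 'success'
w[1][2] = 'success'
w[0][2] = 'community'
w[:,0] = ['loss', 'love', 'marriage']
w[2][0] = 'marriage'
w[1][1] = 'preparation'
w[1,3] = 'context'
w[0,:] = ['loss', 'recipe', 'community', 'grandmother']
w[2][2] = 'child'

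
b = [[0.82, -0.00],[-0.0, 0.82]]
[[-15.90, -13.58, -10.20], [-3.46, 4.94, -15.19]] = b@[[-19.39, -16.56, -12.44], [-4.22, 6.02, -18.52]]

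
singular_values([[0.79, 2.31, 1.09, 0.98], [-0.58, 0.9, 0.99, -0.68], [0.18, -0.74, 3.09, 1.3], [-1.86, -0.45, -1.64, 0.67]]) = [4.14, 2.62, 1.86, 1.38]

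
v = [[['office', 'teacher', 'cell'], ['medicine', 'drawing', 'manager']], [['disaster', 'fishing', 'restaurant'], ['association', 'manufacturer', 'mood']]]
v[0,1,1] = 'drawing'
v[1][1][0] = 'association'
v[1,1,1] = 'manufacturer'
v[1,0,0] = 'disaster'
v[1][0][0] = 'disaster'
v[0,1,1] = 'drawing'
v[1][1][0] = 'association'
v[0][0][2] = 'cell'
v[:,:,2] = [['cell', 'manager'], ['restaurant', 'mood']]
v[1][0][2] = 'restaurant'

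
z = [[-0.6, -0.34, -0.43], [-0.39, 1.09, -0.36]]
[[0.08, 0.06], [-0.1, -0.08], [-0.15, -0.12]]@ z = [[-0.07, 0.04, -0.06], [0.09, -0.05, 0.07], [0.14, -0.08, 0.11]]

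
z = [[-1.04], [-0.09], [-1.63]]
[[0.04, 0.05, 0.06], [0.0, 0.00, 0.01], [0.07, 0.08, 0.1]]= z @ [[-0.04, -0.05, -0.06]]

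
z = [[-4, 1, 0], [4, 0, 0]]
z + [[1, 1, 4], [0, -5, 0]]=[[-3, 2, 4], [4, -5, 0]]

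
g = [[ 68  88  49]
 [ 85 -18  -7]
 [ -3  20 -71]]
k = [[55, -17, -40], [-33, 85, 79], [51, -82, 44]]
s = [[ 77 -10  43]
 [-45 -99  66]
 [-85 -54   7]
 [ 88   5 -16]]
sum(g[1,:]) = 60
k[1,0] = -33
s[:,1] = [-10, -99, -54, 5]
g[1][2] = -7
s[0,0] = 77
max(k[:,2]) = 79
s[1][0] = -45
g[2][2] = -71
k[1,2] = 79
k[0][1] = -17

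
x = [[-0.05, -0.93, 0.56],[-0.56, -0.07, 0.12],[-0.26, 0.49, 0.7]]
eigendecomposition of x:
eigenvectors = [[0.79+0.00j, (-0.22+0.49j), -0.22-0.49j], [(0.61+0j), -0.11-0.31j, (-0.11+0.31j)], [-0.06+0.00j, (-0.78+0j), (-0.78-0j)]]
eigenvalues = [(-0.81+0j), (0.69+0.36j), (0.69-0.36j)]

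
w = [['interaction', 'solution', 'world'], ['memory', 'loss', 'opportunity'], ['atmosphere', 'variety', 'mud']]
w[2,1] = 'variety'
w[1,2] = 'opportunity'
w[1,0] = 'memory'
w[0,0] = 'interaction'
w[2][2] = 'mud'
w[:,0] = ['interaction', 'memory', 'atmosphere']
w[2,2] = 'mud'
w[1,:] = ['memory', 'loss', 'opportunity']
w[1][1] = 'loss'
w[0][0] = 'interaction'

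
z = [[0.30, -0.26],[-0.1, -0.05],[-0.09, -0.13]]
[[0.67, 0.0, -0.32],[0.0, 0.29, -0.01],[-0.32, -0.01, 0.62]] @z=[[0.23, -0.13],  [-0.03, -0.01],  [-0.15, 0.00]]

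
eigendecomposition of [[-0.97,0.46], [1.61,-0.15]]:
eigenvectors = [[-0.65, -0.32], [0.76, -0.95]]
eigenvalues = [-1.51, 0.39]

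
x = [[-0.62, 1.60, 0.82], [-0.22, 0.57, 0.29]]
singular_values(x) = [2.02, 0.0]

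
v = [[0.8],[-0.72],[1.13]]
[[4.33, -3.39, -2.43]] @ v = [[3.16]]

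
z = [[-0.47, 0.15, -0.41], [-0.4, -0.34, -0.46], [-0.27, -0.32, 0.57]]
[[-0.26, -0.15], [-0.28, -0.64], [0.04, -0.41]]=z @ [[0.34,  0.55], [0.06,  1.05], [0.26,  0.13]]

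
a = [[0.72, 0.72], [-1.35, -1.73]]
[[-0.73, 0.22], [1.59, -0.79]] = a @[[-0.41,  -0.67], [-0.60,  0.98]]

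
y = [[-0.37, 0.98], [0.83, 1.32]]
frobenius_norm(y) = 1.88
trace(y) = 0.95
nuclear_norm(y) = 2.48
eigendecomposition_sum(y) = [[-0.64,0.3], [0.26,-0.12]] + [[0.27, 0.68], [0.57, 1.44]]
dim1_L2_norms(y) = [1.05, 1.56]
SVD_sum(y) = [[0.26, 0.76], [0.49, 1.44]] + [[-0.63, 0.22], [0.34, -0.12]]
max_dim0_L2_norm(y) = 1.64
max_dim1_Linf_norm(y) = 1.32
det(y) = -1.30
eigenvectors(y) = [[-0.93, -0.43], [0.37, -0.90]]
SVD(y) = [[0.47, 0.88], [0.88, -0.47]] @ diag([1.7190485648358218, 0.7572793617522545]) @ [[0.33, 0.95],  [-0.95, 0.33]]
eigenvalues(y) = [-0.76, 1.71]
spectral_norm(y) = 1.72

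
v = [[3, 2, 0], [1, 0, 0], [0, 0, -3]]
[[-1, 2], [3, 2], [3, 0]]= v @ [[3, 2], [-5, -2], [-1, 0]]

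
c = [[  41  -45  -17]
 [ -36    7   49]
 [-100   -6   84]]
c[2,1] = -6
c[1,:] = [-36, 7, 49]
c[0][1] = -45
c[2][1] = -6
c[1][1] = 7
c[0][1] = -45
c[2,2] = 84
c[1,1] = 7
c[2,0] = -100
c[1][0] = -36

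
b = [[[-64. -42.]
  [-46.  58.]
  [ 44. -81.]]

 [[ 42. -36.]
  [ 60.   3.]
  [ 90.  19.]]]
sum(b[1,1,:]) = 63.0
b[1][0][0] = 42.0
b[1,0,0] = 42.0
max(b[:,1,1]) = 58.0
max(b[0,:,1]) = 58.0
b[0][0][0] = -64.0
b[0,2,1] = -81.0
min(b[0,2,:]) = -81.0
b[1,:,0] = [42.0, 60.0, 90.0]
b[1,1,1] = 3.0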